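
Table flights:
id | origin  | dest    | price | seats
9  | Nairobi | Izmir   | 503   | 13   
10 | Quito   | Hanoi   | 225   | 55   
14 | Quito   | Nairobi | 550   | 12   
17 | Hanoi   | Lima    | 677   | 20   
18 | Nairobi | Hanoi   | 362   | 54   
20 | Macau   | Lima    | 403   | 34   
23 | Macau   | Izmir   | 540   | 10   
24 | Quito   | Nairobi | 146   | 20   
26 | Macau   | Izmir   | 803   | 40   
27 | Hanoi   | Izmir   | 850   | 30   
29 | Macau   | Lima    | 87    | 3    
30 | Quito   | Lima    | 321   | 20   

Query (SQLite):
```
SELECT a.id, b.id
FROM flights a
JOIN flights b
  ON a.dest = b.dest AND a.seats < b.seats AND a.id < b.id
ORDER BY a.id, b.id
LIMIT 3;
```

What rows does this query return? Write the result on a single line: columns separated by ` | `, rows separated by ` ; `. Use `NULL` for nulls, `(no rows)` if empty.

9 | 26 ; 9 | 27 ; 14 | 24

Pairs (a,b) with same dest, a.seats < b.seats, a.id < b.id.
dest groups: Hanoi:{10,18} Izmir:{9,23,26,27} Lima:{17,20,29,30} Nairobi:{14,24}
Ordered by (a.id, b.id); first 3.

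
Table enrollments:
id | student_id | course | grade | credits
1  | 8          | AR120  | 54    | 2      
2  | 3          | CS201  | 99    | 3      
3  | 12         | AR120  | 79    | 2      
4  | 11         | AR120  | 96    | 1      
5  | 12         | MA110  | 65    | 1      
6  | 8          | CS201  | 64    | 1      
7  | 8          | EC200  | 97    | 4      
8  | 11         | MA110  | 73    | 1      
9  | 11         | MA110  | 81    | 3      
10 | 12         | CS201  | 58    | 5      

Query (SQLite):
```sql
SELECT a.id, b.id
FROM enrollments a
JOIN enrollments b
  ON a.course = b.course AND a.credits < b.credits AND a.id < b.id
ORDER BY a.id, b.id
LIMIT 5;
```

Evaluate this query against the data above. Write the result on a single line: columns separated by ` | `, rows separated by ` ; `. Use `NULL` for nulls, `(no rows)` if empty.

Pairs (a,b) with same course, a.credits < b.credits, a.id < b.id.
course groups: AR120:{1,3,4} CS201:{2,6,10} EC200:{7} MA110:{5,8,9}
Ordered by (a.id, b.id); first 5.

2 | 10 ; 5 | 9 ; 6 | 10 ; 8 | 9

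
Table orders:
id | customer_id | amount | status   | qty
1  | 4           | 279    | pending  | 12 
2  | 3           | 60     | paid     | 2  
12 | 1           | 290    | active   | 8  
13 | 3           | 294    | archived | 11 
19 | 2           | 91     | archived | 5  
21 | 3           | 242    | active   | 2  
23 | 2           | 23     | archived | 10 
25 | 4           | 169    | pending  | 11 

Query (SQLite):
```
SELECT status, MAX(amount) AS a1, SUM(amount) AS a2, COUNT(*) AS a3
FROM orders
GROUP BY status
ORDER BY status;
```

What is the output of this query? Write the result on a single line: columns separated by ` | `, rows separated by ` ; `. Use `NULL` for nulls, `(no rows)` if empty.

Group orders by status.
Per group compute: MAX(amount), SUM(amount), COUNT(*).
  active: ids {12, 21} → MAX(amount)=290, SUM(amount)=532, COUNT(*)=2
  archived: ids {13, 19, 23} → MAX(amount)=294, SUM(amount)=408, COUNT(*)=3
  paid: ids {2} → MAX(amount)=60, SUM(amount)=60, COUNT(*)=1
  pending: ids {1, 25} → MAX(amount)=279, SUM(amount)=448, COUNT(*)=2

active | 290 | 532 | 2 ; archived | 294 | 408 | 3 ; paid | 60 | 60 | 1 ; pending | 279 | 448 | 2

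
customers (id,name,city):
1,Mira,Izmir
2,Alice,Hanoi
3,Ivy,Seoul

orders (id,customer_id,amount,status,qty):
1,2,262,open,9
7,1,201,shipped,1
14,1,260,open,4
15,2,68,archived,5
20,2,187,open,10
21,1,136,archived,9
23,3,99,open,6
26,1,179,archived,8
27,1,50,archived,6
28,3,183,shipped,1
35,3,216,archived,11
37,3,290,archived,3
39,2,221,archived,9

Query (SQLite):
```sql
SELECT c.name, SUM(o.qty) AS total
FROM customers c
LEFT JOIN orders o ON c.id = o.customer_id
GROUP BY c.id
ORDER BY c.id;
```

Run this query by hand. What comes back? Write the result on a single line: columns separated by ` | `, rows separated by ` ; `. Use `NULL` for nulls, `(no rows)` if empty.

Mira | 28 ; Alice | 33 ; Ivy | 21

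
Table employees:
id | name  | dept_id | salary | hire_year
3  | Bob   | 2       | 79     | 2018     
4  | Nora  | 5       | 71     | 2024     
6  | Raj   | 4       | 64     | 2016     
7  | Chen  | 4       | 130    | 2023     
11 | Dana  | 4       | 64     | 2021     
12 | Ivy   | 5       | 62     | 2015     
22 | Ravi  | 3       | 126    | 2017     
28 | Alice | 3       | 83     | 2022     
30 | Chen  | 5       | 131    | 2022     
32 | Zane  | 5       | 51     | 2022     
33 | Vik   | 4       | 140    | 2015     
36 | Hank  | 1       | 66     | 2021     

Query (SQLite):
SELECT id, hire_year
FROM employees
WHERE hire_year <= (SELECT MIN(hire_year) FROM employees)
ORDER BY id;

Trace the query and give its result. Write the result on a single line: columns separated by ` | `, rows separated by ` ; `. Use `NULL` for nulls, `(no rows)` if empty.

12 | 2015 ; 33 | 2015

Scalar subquery: MIN(hire_year) over all employees rows = 2015.
Keep rows where hire_year <= that value.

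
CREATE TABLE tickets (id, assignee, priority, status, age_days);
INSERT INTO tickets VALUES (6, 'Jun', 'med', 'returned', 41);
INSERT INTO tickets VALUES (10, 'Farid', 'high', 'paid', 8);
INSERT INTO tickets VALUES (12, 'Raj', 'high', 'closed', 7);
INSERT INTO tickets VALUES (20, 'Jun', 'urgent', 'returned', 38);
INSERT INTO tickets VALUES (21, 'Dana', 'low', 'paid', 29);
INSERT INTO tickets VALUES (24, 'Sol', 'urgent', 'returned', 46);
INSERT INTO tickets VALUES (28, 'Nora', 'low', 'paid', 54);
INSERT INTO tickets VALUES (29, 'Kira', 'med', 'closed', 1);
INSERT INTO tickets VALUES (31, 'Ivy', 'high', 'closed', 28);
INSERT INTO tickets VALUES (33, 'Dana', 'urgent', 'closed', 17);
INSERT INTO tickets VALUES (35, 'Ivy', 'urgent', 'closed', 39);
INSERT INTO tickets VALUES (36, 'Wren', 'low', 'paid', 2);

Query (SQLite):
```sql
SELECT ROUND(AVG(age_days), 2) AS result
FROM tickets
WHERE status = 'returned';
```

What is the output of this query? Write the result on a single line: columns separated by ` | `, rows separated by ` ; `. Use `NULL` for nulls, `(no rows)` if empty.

Rows where status='returned' → age_days values: [41, 38, 46].
AVG = 125 / 3 (rounded to 2 dp).

41.67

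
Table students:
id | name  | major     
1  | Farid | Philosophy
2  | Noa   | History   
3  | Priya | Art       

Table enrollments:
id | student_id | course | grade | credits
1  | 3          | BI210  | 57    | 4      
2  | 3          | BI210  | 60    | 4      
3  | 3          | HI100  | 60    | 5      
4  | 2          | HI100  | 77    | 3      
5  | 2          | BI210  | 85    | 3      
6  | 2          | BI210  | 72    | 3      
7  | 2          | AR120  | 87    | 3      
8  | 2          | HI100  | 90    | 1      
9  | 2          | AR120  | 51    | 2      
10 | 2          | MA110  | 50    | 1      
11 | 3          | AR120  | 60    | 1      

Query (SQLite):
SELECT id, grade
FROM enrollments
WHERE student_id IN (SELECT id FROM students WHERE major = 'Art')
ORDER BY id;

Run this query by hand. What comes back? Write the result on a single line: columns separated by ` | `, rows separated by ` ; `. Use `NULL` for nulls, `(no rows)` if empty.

Inner query: students.id where major = 'Art'.
Outer: keep enrollments rows whose student_id is in that set.
Inner query → {3}

1 | 57 ; 2 | 60 ; 3 | 60 ; 11 | 60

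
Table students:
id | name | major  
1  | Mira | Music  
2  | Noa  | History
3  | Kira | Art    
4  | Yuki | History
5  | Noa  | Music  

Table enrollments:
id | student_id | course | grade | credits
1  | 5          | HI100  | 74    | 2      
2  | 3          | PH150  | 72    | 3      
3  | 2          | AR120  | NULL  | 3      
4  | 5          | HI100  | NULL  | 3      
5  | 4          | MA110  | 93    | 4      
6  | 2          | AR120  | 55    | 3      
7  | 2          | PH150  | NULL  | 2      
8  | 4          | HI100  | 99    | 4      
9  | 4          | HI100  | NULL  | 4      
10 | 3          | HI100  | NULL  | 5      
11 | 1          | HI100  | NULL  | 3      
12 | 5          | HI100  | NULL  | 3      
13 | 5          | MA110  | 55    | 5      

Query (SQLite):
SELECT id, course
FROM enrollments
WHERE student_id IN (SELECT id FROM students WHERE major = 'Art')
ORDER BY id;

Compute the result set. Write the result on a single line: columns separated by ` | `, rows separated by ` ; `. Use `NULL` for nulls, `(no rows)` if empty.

Inner query: students.id where major = 'Art'.
Outer: keep enrollments rows whose student_id is in that set.
Inner query → {3}

2 | PH150 ; 10 | HI100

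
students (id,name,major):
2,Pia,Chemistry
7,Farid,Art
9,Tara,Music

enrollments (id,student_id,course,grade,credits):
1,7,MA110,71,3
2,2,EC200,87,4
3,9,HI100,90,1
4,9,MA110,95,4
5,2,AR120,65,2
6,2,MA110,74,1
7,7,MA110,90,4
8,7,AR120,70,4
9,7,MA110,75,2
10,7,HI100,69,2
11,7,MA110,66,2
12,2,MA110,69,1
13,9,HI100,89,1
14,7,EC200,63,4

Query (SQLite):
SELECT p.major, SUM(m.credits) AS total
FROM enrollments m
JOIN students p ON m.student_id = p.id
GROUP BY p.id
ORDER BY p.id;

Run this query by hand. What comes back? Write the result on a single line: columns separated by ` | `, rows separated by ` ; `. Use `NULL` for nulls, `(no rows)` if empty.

Join each enrollments row to its students via student_id.
Group joined rows by students.id; compute SUM(m.credits) per group.
  2: ids {2, 5, 6, 12} → SUM(m.credits)=8
  7: ids {1, 7, 8, 9, 10, 11, 14} → SUM(m.credits)=21
  9: ids {3, 4, 13} → SUM(m.credits)=6

Chemistry | 8 ; Art | 21 ; Music | 6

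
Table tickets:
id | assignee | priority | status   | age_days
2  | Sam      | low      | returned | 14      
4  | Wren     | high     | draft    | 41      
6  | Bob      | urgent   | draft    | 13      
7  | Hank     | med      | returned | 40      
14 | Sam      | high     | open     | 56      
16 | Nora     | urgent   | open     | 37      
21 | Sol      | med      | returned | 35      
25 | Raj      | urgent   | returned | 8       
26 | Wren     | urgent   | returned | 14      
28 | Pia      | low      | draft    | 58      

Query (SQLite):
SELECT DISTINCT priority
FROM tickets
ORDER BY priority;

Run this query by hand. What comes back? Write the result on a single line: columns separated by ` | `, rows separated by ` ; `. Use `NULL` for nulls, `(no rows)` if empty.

high ; low ; med ; urgent

Collect distinct priority values from tickets.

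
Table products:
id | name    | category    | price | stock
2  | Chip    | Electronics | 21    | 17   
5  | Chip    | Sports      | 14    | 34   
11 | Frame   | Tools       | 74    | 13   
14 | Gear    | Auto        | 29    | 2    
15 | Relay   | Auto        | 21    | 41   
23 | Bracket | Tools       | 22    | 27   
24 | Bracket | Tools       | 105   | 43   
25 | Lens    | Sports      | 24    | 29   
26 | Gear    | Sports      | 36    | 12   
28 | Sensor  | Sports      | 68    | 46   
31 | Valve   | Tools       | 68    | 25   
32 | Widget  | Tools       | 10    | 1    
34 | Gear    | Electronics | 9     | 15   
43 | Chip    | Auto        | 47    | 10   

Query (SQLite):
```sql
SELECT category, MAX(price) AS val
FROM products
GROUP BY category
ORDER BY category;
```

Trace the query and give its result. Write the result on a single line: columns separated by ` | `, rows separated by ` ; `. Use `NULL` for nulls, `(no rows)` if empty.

Auto | 47 ; Electronics | 21 ; Sports | 68 ; Tools | 105

Partition products by category; compute MAX(price) within each group.
  Auto: ids {14, 15, 43} → MAX(price)=47
  Electronics: ids {2, 34} → MAX(price)=21
  Sports: ids {5, 25, 26, 28} → MAX(price)=68
  Tools: ids {11, 23, 24, 31, 32} → MAX(price)=105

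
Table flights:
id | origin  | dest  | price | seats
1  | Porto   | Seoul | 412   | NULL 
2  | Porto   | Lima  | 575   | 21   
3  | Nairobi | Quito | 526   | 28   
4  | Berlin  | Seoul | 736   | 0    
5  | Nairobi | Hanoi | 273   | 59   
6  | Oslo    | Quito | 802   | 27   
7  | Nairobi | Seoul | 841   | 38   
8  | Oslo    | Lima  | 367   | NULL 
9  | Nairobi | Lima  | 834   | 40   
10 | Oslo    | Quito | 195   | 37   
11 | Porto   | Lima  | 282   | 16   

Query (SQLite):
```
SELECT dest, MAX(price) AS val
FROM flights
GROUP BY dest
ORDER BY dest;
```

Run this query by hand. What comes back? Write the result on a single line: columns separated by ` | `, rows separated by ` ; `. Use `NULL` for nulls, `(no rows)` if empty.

Partition flights by dest; compute MAX(price) within each group.
  Hanoi: ids {5} → MAX(price)=273
  Lima: ids {2, 8, 9, 11} → MAX(price)=834
  Quito: ids {3, 6, 10} → MAX(price)=802
  Seoul: ids {1, 4, 7} → MAX(price)=841

Hanoi | 273 ; Lima | 834 ; Quito | 802 ; Seoul | 841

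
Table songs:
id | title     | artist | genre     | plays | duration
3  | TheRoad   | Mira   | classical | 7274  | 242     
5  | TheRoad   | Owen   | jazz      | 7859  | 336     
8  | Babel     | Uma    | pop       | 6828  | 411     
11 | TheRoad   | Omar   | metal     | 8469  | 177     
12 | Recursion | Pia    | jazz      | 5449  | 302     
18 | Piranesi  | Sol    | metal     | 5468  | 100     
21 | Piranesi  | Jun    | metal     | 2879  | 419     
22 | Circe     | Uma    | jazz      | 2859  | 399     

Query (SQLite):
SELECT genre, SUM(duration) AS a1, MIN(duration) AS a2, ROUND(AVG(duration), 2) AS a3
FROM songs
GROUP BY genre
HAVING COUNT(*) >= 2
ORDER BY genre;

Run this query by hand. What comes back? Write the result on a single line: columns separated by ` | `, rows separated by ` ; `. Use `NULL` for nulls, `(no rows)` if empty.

Group songs by genre.
Per group compute: SUM(duration), MIN(duration), ROUND(AVG(duration), 2).
HAVING: drop groups with fewer than 2 rows.
  classical: ids {3} → SUM(duration)=242, MIN(duration)=242, ROUND(AVG(duration), 2)=242
  jazz: ids {5, 12, 22} → SUM(duration)=1037, MIN(duration)=302, ROUND(AVG(duration), 2)=345.67
  metal: ids {11, 18, 21} → SUM(duration)=696, MIN(duration)=100, ROUND(AVG(duration), 2)=232
  pop: ids {8} → SUM(duration)=411, MIN(duration)=411, ROUND(AVG(duration), 2)=411

jazz | 1037 | 302 | 345.67 ; metal | 696 | 100 | 232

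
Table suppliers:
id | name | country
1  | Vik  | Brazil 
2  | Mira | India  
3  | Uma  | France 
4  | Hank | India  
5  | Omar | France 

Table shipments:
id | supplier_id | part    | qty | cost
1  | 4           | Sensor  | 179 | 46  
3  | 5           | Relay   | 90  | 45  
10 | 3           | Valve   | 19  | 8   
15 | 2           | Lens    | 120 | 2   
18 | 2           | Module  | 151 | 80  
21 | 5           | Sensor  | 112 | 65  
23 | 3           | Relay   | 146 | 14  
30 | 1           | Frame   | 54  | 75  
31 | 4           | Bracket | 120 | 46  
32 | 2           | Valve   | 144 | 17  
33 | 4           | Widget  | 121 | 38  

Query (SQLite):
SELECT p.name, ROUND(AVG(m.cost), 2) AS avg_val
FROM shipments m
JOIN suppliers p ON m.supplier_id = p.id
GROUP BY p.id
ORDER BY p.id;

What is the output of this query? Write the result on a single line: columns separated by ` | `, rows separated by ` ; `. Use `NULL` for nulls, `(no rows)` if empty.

Vik | 75 ; Mira | 33 ; Uma | 11 ; Hank | 43.33 ; Omar | 55

Join each shipments row to its suppliers via supplier_id.
Group joined rows by suppliers.id; compute ROUND(AVG(m.cost), 2) per group.
  1: ids {30} → ROUND(AVG(m.cost), 2)=75
  2: ids {15, 18, 32} → ROUND(AVG(m.cost), 2)=33
  3: ids {10, 23} → ROUND(AVG(m.cost), 2)=11
  4: ids {1, 31, 33} → ROUND(AVG(m.cost), 2)=43.33
  5: ids {3, 21} → ROUND(AVG(m.cost), 2)=55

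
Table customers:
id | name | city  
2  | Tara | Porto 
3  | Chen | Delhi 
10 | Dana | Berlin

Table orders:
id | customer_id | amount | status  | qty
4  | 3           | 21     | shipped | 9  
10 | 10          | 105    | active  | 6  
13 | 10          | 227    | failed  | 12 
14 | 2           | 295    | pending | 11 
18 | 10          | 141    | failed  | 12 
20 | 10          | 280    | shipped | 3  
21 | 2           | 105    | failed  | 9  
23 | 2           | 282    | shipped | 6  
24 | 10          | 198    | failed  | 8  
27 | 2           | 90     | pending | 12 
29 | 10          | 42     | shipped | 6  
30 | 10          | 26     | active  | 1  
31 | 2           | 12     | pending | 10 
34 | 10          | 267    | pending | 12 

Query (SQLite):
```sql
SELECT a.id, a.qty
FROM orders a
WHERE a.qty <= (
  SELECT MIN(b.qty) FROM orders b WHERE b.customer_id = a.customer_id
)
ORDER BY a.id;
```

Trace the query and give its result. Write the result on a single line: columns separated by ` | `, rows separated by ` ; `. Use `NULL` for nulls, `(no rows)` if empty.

For each orders row a, compute MIN(qty) over rows sharing a.customer_id.
Keep row a if a.qty <= that per-group MIN.
  customer_id=2: MIN(qty) = 6
  customer_id=3: MIN(qty) = 9
  customer_id=10: MIN(qty) = 1

4 | 9 ; 23 | 6 ; 30 | 1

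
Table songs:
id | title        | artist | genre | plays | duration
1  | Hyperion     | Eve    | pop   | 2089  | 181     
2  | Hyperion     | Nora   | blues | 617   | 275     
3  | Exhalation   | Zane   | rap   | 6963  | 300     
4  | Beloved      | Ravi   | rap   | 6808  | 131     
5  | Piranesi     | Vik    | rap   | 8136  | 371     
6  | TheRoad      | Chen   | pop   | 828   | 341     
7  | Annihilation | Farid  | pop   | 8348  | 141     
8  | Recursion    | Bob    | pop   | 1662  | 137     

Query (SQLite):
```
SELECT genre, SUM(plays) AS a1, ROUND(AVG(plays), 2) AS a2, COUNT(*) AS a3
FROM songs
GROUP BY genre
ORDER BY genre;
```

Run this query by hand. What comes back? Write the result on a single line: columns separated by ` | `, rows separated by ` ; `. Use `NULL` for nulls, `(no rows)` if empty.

blues | 617 | 617 | 1 ; pop | 12927 | 3231.75 | 4 ; rap | 21907 | 7302.33 | 3

Group songs by genre.
Per group compute: SUM(plays), ROUND(AVG(plays), 2), COUNT(*).
  blues: ids {2} → SUM(plays)=617, ROUND(AVG(plays), 2)=617, COUNT(*)=1
  pop: ids {1, 6, 7, 8} → SUM(plays)=12927, ROUND(AVG(plays), 2)=3231.75, COUNT(*)=4
  rap: ids {3, 4, 5} → SUM(plays)=21907, ROUND(AVG(plays), 2)=7302.33, COUNT(*)=3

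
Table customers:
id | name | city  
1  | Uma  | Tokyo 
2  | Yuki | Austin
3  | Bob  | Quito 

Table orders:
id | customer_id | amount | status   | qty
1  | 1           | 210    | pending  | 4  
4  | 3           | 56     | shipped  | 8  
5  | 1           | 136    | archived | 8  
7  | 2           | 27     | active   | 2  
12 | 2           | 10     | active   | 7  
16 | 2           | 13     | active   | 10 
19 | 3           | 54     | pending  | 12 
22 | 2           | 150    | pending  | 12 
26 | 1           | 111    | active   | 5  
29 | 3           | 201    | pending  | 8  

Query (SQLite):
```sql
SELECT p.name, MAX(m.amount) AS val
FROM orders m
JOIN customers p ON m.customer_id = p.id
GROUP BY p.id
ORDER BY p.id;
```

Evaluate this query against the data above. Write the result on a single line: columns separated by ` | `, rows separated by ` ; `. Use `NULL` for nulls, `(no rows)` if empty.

Uma | 210 ; Yuki | 150 ; Bob | 201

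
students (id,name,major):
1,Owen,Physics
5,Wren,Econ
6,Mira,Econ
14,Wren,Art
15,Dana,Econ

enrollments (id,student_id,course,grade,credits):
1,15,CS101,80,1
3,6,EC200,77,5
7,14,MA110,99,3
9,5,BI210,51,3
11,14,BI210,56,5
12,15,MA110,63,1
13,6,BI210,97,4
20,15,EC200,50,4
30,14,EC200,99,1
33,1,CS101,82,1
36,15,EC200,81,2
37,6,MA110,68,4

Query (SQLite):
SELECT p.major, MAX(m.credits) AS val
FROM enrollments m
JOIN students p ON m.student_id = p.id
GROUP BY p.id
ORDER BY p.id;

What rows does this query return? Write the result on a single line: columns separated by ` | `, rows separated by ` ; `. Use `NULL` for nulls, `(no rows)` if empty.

Join each enrollments row to its students via student_id.
Group joined rows by students.id; compute MAX(m.credits) per group.
  1: ids {33} → MAX(m.credits)=1
  5: ids {9} → MAX(m.credits)=3
  6: ids {3, 13, 37} → MAX(m.credits)=5
  14: ids {7, 11, 30} → MAX(m.credits)=5
  15: ids {1, 12, 20, 36} → MAX(m.credits)=4

Physics | 1 ; Econ | 3 ; Econ | 5 ; Art | 5 ; Econ | 4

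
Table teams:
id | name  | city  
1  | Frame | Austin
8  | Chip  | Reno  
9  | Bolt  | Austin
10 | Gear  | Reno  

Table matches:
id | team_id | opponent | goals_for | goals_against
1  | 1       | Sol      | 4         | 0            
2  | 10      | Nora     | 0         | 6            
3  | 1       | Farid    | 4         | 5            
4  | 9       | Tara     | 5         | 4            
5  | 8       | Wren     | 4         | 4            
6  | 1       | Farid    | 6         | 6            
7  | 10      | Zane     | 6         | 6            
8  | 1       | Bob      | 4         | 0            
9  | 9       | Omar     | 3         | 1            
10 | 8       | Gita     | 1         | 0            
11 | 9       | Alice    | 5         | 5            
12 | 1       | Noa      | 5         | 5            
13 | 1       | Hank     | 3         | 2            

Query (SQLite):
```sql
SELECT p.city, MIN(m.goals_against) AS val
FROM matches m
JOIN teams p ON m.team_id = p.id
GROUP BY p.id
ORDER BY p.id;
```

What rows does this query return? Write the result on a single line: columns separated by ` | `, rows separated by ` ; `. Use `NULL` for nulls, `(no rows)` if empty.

Join each matches row to its teams via team_id.
Group joined rows by teams.id; compute MIN(m.goals_against) per group.
  1: ids {1, 3, 6, 8, 12, 13} → MIN(m.goals_against)=0
  8: ids {5, 10} → MIN(m.goals_against)=0
  9: ids {4, 9, 11} → MIN(m.goals_against)=1
  10: ids {2, 7} → MIN(m.goals_against)=6

Austin | 0 ; Reno | 0 ; Austin | 1 ; Reno | 6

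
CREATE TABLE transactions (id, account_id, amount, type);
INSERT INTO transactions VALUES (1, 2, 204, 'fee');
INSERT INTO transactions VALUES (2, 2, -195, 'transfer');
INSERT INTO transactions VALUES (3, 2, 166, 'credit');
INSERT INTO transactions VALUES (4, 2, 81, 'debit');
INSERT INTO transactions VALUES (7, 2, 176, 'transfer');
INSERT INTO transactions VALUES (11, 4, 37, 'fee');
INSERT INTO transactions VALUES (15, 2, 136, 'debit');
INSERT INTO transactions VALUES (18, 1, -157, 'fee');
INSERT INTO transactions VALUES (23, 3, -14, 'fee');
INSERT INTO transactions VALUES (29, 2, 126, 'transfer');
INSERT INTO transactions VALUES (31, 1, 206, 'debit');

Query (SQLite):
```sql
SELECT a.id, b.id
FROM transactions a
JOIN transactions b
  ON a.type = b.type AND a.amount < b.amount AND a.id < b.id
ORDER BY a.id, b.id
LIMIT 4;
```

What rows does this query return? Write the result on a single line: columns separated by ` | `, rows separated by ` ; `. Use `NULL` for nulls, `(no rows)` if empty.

Pairs (a,b) with same type, a.amount < b.amount, a.id < b.id.
type groups: credit:{3} debit:{4,15,31} fee:{1,11,18,23} transfer:{2,7,29}
Ordered by (a.id, b.id); first 4.

2 | 7 ; 2 | 29 ; 4 | 15 ; 4 | 31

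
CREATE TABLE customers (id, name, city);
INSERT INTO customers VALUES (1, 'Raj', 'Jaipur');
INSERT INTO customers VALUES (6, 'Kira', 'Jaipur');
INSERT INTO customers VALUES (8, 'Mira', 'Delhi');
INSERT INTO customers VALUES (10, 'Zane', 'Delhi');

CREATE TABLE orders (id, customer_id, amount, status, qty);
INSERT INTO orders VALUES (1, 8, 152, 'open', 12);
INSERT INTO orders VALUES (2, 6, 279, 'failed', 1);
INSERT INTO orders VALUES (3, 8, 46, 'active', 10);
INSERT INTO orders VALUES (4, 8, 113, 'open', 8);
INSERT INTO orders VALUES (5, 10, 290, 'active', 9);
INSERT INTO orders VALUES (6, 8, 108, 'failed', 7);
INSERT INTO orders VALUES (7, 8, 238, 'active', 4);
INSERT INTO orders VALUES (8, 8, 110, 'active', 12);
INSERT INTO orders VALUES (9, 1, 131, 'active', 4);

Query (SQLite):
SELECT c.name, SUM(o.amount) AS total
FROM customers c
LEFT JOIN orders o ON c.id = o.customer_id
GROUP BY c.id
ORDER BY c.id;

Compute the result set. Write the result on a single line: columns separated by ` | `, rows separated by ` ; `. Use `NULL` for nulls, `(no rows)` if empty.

LEFT JOIN keeps every customers row; unmatched ones get NULL for orders columns.
Group by customers.id and compute SUM(o.amount). SUM over an all-NULL group is NULL.
  1: ids {9} → SUM(o.amount)=131
  6: ids {2} → SUM(o.amount)=279
  8: ids {1, 3, 4, 6, 7, 8} → SUM(o.amount)=767
  10: ids {5} → SUM(o.amount)=290

Raj | 131 ; Kira | 279 ; Mira | 767 ; Zane | 290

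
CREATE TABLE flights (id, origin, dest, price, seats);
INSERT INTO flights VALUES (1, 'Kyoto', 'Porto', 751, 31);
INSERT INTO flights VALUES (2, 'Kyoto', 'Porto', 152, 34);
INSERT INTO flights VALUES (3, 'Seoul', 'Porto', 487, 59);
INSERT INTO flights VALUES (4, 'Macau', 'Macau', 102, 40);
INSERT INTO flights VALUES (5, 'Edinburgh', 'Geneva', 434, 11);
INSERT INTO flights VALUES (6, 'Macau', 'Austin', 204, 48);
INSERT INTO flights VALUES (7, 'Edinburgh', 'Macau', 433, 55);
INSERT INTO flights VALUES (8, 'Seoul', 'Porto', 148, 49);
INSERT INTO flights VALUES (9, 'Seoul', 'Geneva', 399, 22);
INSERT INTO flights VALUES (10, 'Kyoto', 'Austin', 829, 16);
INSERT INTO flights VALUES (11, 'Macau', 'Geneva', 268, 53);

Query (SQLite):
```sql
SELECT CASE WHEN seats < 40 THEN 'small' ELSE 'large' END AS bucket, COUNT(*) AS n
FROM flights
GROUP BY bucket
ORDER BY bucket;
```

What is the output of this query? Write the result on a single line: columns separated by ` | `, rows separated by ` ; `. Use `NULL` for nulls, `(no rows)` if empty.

Bucket rows by seats < 40 → 'small' else 'large'; count each bucket.

large | 6 ; small | 5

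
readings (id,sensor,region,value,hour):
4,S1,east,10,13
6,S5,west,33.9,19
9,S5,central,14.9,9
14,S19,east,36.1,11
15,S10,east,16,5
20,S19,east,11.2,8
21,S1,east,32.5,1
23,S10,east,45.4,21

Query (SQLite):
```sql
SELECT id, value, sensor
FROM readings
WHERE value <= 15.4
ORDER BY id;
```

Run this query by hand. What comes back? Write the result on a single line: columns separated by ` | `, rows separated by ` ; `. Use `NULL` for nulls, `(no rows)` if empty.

4 | 10 | S1 ; 9 | 14.9 | S5 ; 20 | 11.2 | S19

value <= 15.4: ids {4, 9, 20}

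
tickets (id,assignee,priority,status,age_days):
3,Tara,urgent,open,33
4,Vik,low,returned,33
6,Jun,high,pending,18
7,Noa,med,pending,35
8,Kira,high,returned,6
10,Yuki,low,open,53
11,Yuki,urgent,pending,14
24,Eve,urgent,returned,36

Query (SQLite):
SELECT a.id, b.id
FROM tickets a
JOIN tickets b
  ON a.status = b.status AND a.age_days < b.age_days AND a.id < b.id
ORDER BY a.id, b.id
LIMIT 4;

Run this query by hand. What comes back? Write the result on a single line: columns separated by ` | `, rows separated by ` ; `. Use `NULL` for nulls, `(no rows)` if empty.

3 | 10 ; 4 | 24 ; 6 | 7 ; 8 | 24

Pairs (a,b) with same status, a.age_days < b.age_days, a.id < b.id.
status groups: open:{3,10} pending:{6,7,11} returned:{4,8,24}
Ordered by (a.id, b.id); first 4.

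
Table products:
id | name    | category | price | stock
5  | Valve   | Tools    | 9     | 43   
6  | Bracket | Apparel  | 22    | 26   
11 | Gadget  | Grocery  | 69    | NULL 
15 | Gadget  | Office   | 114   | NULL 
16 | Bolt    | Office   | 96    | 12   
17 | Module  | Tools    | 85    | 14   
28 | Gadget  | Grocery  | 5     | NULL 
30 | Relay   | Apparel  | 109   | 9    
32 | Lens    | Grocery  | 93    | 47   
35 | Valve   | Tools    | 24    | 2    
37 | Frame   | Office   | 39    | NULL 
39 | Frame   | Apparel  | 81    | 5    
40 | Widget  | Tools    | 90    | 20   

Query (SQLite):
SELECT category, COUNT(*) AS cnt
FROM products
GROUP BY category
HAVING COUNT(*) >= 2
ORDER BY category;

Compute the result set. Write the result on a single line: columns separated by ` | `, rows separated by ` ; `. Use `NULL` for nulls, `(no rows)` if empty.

Apparel | 3 ; Grocery | 3 ; Office | 3 ; Tools | 4

Partition products by category; compute COUNT(*) within each group.
HAVING: keep groups with count ≥ 2.
  Apparel: ids {6, 30, 39} → COUNT(*)=3
  Grocery: ids {11, 28, 32} → COUNT(*)=3
  Office: ids {15, 16, 37} → COUNT(*)=3
  Tools: ids {5, 17, 35, 40} → COUNT(*)=4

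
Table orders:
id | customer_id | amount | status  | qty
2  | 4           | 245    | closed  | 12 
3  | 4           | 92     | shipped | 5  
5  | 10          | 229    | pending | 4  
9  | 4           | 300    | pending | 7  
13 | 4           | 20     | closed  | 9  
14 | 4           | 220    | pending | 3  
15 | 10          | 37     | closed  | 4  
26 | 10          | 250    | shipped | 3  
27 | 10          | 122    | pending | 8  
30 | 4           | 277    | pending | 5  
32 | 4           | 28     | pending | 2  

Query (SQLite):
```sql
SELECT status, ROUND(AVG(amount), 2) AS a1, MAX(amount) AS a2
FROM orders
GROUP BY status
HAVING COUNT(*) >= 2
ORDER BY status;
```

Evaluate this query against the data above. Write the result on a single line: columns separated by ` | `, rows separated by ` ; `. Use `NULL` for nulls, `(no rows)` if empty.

Group orders by status.
Per group compute: ROUND(AVG(amount), 2), MAX(amount).
HAVING: drop groups with fewer than 2 rows.
  closed: ids {2, 13, 15} → ROUND(AVG(amount), 2)=100.67, MAX(amount)=245
  pending: ids {5, 9, 14, 27, 30, 32} → ROUND(AVG(amount), 2)=196, MAX(amount)=300
  shipped: ids {3, 26} → ROUND(AVG(amount), 2)=171, MAX(amount)=250

closed | 100.67 | 245 ; pending | 196 | 300 ; shipped | 171 | 250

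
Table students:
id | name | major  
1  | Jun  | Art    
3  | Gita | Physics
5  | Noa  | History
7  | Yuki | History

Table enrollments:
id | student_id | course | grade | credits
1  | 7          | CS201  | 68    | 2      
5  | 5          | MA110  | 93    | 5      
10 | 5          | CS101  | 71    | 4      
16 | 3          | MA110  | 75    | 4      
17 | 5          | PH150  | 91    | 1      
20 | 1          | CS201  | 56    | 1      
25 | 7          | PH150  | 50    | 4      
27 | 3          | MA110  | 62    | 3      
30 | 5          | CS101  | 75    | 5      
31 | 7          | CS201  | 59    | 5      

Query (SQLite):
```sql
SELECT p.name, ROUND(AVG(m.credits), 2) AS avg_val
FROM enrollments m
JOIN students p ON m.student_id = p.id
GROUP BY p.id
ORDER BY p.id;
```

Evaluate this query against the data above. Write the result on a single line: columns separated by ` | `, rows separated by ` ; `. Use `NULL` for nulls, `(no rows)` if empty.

Jun | 1 ; Gita | 3.5 ; Noa | 3.75 ; Yuki | 3.67

Join each enrollments row to its students via student_id.
Group joined rows by students.id; compute ROUND(AVG(m.credits), 2) per group.
  1: ids {20} → ROUND(AVG(m.credits), 2)=1
  3: ids {16, 27} → ROUND(AVG(m.credits), 2)=3.5
  5: ids {5, 10, 17, 30} → ROUND(AVG(m.credits), 2)=3.75
  7: ids {1, 25, 31} → ROUND(AVG(m.credits), 2)=3.67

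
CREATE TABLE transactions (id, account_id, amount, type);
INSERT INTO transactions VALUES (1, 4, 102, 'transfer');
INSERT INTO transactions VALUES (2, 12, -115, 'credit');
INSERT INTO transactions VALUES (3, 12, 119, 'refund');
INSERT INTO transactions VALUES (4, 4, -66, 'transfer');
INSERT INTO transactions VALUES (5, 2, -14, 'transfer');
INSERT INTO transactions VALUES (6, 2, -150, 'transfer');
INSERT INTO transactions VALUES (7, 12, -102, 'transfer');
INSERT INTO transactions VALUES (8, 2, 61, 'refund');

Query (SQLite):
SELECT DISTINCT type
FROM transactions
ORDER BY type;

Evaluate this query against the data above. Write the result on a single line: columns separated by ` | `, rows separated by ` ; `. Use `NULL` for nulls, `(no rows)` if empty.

Collect distinct type values from transactions.

credit ; refund ; transfer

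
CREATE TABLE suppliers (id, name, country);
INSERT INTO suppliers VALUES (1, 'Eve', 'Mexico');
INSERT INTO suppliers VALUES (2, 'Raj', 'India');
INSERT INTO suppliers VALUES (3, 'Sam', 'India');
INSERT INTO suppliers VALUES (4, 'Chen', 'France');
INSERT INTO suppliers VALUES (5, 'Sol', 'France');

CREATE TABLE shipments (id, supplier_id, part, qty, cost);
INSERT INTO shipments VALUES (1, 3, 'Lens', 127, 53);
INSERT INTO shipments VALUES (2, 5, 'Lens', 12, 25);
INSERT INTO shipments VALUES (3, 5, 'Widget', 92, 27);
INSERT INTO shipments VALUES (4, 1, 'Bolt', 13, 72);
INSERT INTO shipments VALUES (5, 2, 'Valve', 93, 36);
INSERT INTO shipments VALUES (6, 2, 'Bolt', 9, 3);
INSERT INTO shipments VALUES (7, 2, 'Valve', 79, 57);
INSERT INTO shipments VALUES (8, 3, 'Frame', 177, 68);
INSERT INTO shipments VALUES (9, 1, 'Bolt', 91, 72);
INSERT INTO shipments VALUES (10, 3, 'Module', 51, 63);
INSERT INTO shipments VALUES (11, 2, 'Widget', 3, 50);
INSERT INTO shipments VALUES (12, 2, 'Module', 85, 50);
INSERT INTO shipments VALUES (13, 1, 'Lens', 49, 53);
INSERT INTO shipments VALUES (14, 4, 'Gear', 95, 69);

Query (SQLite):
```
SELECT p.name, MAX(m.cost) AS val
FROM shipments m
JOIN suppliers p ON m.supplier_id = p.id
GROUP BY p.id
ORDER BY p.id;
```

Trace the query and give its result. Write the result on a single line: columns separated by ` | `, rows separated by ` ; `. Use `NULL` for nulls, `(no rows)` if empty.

Join each shipments row to its suppliers via supplier_id.
Group joined rows by suppliers.id; compute MAX(m.cost) per group.
  1: ids {4, 9, 13} → MAX(m.cost)=72
  2: ids {5, 6, 7, 11, 12} → MAX(m.cost)=57
  3: ids {1, 8, 10} → MAX(m.cost)=68
  4: ids {14} → MAX(m.cost)=69
  5: ids {2, 3} → MAX(m.cost)=27

Eve | 72 ; Raj | 57 ; Sam | 68 ; Chen | 69 ; Sol | 27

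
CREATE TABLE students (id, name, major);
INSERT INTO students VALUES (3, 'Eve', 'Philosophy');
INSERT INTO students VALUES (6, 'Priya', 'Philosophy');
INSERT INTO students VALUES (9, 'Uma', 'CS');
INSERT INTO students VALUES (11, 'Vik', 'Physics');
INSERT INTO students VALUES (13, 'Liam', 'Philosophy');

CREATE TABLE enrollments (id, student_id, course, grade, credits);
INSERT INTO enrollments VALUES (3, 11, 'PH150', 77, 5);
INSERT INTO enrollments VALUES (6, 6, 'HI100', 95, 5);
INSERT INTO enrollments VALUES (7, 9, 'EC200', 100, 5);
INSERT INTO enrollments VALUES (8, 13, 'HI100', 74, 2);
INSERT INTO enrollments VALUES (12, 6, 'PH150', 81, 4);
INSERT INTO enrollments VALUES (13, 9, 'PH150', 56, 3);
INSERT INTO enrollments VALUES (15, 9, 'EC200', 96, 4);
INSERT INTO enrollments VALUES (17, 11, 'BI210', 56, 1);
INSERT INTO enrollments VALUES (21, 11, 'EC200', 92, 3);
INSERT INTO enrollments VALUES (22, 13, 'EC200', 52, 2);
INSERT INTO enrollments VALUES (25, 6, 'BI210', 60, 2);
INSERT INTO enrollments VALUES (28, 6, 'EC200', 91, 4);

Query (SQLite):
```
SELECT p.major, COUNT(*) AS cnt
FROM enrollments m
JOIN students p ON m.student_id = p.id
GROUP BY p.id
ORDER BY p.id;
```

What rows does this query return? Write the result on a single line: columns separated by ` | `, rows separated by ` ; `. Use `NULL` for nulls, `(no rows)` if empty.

Join each enrollments row to its students via student_id.
Group joined rows by students.id; compute COUNT(*) per group.
  6: ids {6, 12, 25, 28} → COUNT(*)=4
  9: ids {7, 13, 15} → COUNT(*)=3
  11: ids {3, 17, 21} → COUNT(*)=3
  13: ids {8, 22} → COUNT(*)=2

Philosophy | 4 ; CS | 3 ; Physics | 3 ; Philosophy | 2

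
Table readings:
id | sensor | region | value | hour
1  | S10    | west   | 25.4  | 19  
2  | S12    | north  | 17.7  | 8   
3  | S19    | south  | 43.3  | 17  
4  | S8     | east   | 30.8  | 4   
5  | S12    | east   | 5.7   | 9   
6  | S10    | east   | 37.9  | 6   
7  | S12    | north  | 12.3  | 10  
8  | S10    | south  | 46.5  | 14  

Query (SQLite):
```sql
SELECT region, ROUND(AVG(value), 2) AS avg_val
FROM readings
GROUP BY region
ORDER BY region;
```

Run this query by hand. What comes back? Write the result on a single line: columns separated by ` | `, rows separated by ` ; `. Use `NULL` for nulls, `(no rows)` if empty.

east | 24.8 ; north | 15 ; south | 44.9 ; west | 25.4

Partition readings by region; compute ROUND(AVG(value), 2) within each group.
  east: ids {4, 5, 6} → ROUND(AVG(value), 2)=24.8
  north: ids {2, 7} → ROUND(AVG(value), 2)=15
  south: ids {3, 8} → ROUND(AVG(value), 2)=44.9
  west: ids {1} → ROUND(AVG(value), 2)=25.4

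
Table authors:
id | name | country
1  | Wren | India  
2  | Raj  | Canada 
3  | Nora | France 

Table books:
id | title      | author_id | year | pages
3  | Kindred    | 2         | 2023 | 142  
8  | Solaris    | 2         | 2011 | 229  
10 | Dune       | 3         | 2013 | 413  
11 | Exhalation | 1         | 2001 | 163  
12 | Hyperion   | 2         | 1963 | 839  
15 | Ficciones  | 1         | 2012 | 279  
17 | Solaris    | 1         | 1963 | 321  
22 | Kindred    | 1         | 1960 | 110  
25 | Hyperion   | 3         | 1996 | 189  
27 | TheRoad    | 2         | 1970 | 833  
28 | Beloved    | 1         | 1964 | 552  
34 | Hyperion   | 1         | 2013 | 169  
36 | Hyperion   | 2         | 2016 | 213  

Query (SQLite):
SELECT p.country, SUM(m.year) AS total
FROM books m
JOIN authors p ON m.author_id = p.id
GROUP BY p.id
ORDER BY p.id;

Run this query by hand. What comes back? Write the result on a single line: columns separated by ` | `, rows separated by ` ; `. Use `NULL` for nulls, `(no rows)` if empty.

Join each books row to its authors via author_id.
Group joined rows by authors.id; compute SUM(m.year) per group.
  1: ids {11, 15, 17, 22, 28, 34} → SUM(m.year)=11913
  2: ids {3, 8, 12, 27, 36} → SUM(m.year)=9983
  3: ids {10, 25} → SUM(m.year)=4009

India | 11913 ; Canada | 9983 ; France | 4009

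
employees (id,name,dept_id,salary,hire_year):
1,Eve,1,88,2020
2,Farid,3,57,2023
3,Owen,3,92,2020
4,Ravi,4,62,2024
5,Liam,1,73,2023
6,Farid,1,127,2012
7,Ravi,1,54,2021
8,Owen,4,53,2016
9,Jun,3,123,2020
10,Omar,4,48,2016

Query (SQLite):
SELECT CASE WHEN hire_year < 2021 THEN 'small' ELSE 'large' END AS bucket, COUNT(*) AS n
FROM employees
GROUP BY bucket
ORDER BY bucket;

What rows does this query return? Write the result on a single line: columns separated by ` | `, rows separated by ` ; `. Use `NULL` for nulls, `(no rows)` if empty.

Bucket rows by hire_year < 2021 → 'small' else 'large'; count each bucket.

large | 4 ; small | 6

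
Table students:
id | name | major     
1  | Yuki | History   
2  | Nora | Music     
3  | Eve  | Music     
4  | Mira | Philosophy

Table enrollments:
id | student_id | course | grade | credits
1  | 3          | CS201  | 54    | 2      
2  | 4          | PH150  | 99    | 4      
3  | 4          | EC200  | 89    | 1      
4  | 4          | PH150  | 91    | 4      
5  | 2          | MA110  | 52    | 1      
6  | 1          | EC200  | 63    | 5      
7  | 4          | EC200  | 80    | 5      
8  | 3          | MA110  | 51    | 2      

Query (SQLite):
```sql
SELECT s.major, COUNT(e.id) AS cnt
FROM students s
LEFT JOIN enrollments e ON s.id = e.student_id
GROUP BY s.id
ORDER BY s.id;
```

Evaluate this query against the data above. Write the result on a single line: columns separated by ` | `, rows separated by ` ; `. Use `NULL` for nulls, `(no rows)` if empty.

History | 1 ; Music | 1 ; Music | 2 ; Philosophy | 4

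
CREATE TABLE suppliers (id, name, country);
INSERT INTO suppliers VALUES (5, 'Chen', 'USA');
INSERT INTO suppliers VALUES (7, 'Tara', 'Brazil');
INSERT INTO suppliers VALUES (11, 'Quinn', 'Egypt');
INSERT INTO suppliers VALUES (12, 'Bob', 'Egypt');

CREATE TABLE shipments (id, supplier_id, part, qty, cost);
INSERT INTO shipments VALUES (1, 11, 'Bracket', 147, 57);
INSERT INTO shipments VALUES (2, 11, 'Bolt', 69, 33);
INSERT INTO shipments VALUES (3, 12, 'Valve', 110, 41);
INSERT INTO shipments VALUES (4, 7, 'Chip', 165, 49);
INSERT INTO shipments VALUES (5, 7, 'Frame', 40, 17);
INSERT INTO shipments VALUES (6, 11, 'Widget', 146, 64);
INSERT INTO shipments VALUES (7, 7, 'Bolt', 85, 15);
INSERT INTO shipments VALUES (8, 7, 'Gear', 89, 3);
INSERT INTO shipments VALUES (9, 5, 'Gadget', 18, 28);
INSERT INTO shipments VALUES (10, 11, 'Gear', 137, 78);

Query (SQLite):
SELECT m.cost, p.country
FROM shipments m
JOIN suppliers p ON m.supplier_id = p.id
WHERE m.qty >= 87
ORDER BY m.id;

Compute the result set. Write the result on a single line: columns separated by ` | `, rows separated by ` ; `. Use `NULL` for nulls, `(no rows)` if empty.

57 | Egypt ; 41 | Egypt ; 49 | Brazil ; 64 | Egypt ; 3 | Brazil ; 78 | Egypt

Each shipments row matches the suppliers row where supplier_id = suppliers.id.
Then keep rows with m.qty >= 87.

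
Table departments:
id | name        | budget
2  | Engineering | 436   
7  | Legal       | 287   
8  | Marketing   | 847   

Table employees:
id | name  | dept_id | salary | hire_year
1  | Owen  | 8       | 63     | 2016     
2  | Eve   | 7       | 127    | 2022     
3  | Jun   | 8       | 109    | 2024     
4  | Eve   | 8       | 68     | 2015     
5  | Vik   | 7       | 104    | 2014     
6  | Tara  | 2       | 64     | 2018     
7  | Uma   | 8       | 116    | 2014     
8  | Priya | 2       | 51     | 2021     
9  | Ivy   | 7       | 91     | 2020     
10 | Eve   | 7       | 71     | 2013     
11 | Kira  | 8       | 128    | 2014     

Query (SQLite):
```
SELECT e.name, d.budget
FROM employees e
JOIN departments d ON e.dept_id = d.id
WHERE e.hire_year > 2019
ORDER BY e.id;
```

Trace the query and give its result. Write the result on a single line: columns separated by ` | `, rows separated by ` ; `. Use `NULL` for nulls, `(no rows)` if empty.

Each employees row matches the departments row where dept_id = departments.id.
Then keep rows with e.hire_year > 2019.

Eve | 287 ; Jun | 847 ; Priya | 436 ; Ivy | 287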